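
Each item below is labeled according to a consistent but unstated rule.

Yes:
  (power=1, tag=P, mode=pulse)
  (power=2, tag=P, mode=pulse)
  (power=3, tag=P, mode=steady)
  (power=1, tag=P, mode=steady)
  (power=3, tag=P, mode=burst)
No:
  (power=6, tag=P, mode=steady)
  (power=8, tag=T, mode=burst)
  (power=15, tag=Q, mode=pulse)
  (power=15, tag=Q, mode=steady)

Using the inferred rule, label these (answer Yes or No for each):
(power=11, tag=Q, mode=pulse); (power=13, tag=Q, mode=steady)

No, No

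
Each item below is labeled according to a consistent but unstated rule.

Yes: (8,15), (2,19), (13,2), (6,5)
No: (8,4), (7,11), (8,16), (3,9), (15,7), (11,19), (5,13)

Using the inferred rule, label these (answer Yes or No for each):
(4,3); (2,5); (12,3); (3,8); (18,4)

Yes, Yes, Yes, Yes, No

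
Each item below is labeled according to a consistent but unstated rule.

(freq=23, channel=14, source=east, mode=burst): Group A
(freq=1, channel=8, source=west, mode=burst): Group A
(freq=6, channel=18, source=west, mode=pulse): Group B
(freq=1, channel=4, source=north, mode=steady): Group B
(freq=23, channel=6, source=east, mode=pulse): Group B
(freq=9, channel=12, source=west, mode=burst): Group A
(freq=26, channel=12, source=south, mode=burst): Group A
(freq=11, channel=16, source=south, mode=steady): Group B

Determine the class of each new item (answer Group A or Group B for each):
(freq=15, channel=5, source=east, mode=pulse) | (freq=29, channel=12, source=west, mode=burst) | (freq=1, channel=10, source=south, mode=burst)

Group B, Group A, Group A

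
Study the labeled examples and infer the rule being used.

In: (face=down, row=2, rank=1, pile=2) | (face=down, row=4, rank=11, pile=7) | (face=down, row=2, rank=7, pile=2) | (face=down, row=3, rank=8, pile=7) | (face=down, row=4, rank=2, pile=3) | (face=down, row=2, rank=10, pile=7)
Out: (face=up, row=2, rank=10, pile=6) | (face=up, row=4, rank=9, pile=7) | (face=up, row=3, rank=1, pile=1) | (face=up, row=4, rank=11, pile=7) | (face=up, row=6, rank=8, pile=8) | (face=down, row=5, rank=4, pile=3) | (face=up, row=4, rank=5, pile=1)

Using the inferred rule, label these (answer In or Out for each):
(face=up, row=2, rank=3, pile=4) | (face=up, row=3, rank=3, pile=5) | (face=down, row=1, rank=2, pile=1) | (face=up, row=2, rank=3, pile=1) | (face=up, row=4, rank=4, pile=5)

The pattern is that an item is 'In' exactly when: face is down AND row ≤ 4.
(face=up, row=2, rank=3, pile=4) → face is up, row = 2 → Out.
(face=up, row=3, rank=3, pile=5) → face is up, row = 3 → Out.
(face=down, row=1, rank=2, pile=1) → face is down, row = 1 → In.
(face=up, row=2, rank=3, pile=1) → face is up, row = 2 → Out.
(face=up, row=4, rank=4, pile=5) → face is up, row = 4 → Out.

Out, Out, In, Out, Out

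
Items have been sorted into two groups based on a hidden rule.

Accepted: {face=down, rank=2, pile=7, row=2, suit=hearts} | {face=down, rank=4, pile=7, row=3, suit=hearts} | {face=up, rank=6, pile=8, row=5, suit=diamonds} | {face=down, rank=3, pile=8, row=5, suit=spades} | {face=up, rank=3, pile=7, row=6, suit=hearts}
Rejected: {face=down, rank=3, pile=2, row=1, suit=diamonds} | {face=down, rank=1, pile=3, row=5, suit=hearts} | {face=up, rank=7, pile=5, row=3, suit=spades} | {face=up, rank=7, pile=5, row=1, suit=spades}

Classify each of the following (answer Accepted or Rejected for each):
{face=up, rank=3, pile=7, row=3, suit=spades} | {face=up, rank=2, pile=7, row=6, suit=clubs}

All 'Accepted' examples share one property — pile ≥ 7 — and every 'Rejected' example lacks it.
{face=up, rank=3, pile=7, row=3, suit=spades} — pile = 7, hence Accepted.
{face=up, rank=2, pile=7, row=6, suit=clubs} — pile = 7, hence Accepted.

Accepted, Accepted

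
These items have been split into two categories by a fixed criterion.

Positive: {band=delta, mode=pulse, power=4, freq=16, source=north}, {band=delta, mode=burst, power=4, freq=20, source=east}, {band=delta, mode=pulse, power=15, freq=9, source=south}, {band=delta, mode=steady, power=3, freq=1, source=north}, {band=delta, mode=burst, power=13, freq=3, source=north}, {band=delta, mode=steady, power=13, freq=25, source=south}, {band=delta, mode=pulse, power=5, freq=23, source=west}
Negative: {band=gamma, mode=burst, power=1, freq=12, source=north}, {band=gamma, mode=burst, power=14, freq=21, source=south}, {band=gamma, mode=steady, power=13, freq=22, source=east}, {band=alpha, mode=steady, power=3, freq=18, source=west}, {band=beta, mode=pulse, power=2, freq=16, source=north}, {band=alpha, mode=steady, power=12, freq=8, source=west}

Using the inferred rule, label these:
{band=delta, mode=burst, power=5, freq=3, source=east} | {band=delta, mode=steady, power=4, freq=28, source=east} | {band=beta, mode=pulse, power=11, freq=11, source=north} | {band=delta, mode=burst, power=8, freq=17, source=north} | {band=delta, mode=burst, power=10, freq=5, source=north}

Positive, Positive, Negative, Positive, Positive

'Positive' ⟺ band is delta.
Positive: {band=delta, mode=burst, power=5, freq=3, source=east}, since band is delta.
Positive: {band=delta, mode=steady, power=4, freq=28, source=east}, since band is delta.
Negative: {band=beta, mode=pulse, power=11, freq=11, source=north}, since band is beta.
Positive: {band=delta, mode=burst, power=8, freq=17, source=north}, since band is delta.
Positive: {band=delta, mode=burst, power=10, freq=5, source=north}, since band is delta.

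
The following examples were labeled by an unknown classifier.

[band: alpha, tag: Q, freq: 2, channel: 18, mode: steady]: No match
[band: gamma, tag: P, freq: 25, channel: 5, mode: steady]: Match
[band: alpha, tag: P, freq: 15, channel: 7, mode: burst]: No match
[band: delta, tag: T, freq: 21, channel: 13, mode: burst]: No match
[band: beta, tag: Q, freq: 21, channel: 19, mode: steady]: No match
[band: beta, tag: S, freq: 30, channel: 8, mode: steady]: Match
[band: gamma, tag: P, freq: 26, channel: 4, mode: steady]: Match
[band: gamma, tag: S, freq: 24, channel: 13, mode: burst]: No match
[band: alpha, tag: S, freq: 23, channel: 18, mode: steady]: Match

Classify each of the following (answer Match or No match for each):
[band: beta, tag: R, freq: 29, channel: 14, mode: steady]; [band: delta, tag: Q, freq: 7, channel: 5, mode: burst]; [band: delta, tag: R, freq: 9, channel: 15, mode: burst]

Match, No match, No match

The simplest hypothesis consistent with all the labels is: mode is steady AND freq ≥ 23.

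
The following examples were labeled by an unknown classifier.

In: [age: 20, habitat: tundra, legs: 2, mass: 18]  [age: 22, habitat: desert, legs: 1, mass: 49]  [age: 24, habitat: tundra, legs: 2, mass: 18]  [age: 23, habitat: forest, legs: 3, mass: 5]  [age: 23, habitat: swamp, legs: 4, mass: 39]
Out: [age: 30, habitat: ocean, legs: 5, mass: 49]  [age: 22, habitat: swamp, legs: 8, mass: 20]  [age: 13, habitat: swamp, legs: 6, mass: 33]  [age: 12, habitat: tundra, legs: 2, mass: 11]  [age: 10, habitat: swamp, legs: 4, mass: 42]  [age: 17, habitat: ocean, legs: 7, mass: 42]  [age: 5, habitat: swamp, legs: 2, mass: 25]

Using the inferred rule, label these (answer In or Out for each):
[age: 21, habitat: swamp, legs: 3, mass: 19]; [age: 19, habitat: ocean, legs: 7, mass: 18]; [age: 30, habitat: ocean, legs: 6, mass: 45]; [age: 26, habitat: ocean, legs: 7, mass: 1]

The classifier is using: legs ≤ 4 AND age ≥ 13.
In: [age: 21, habitat: swamp, legs: 3, mass: 19], since legs = 3, age = 21. Out: [age: 19, habitat: ocean, legs: 7, mass: 18], since legs = 7, age = 19. Out: [age: 30, habitat: ocean, legs: 6, mass: 45], since legs = 6, age = 30. Out: [age: 26, habitat: ocean, legs: 7, mass: 1], since legs = 7, age = 26.

In, Out, Out, Out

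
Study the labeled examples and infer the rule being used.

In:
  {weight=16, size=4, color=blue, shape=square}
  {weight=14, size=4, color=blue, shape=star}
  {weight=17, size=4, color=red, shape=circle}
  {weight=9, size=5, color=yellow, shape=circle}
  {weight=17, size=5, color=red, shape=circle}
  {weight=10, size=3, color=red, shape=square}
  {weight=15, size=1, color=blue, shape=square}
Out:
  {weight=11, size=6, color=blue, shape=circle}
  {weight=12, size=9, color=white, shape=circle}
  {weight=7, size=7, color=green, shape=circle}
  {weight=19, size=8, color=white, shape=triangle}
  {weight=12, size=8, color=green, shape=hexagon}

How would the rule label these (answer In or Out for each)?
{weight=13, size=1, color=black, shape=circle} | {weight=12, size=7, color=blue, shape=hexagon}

In, Out

All 'In' examples share one property — size ≤ 5 — and every 'Out' example lacks it.
{weight=13, size=1, color=black, shape=circle} → size = 1 → In. {weight=12, size=7, color=blue, shape=hexagon} → size = 7 → Out.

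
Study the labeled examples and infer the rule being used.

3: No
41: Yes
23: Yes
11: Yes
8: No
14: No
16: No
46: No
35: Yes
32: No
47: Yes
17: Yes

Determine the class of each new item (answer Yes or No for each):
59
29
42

Yes, Yes, No

Comparing the two groups points to one rule — ≡ 5 (mod 6).
59: 59 mod 6 = 5, fits → Yes.
29: 29 mod 6 = 5, fits → Yes.
42: 42 mod 6 = 0, fails this test → No.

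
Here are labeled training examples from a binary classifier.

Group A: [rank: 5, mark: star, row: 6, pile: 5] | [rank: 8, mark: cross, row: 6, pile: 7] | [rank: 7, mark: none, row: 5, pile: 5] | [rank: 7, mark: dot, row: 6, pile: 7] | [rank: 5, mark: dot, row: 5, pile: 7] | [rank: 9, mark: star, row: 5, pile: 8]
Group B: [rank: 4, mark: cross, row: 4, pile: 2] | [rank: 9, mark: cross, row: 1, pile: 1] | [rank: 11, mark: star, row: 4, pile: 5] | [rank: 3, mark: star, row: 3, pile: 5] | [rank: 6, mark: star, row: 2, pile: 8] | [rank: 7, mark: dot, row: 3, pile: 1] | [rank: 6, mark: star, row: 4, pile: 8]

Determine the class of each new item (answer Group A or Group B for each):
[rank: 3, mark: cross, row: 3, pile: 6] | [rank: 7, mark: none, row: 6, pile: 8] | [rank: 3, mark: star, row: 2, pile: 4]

Group B, Group A, Group B

The classifier is using: row ≥ 5.
[rank: 3, mark: cross, row: 3, pile: 6]: row = 3, doesn't qualify → Group B.
[rank: 7, mark: none, row: 6, pile: 8]: row = 6, checks out → Group A.
[rank: 3, mark: star, row: 2, pile: 4]: row = 2, doesn't qualify → Group B.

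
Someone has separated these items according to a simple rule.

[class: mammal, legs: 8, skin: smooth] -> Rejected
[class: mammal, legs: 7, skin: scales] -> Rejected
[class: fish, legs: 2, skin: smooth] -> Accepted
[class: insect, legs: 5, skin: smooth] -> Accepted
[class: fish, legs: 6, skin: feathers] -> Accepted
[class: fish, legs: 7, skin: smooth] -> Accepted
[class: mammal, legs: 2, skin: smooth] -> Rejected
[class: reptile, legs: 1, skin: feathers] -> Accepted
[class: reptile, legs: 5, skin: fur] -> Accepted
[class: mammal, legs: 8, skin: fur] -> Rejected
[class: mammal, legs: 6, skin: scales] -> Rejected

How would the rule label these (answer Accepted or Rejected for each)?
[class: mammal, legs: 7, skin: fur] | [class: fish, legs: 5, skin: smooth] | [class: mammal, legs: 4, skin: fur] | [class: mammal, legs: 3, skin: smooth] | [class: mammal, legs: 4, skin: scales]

Checking candidate rules against both groups, what survives is: class is not mammal.

Rejected, Accepted, Rejected, Rejected, Rejected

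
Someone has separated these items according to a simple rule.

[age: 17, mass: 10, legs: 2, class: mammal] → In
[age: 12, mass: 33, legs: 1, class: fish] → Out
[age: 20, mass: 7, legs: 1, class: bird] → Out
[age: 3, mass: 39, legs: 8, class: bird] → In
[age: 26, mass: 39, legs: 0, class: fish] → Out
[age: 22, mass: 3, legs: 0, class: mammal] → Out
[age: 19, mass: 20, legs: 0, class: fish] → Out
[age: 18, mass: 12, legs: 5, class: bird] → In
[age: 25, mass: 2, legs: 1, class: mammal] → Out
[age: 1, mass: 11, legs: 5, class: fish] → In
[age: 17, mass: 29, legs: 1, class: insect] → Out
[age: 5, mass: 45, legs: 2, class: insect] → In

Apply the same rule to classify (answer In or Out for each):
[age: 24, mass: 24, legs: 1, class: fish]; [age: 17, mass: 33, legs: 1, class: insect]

Out, Out

A rule that fits every label: legs ≥ 2 — true of each 'In' example, false of each 'Out' one.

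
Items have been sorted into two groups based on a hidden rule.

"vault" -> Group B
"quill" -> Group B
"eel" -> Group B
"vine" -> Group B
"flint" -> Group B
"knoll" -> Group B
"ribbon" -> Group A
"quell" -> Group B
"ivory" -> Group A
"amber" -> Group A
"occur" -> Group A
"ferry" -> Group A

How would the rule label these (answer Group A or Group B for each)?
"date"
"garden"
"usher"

Group B, Group A, Group A

Looking at the examples, the only property every 'Group A' case has and every 'Group B' case lacks is: contains 'r'.
"date" → no 'r' → Group B. "garden" → has 'r' → Group A. "usher" → has 'r' → Group A.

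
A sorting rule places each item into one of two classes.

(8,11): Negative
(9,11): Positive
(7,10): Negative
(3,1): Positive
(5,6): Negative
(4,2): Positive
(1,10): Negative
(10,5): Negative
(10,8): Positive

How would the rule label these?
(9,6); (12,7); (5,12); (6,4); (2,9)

All 'Positive' examples share one property — sum is even — and every 'Negative' example lacks it.
Negative: (9,6), since 9+6 = 15.
Negative: (12,7), since 12+7 = 19.
Negative: (5,12), since 5+12 = 17.
Positive: (6,4), since 6+4 = 10.
Negative: (2,9), since 2+9 = 11.

Negative, Negative, Negative, Positive, Negative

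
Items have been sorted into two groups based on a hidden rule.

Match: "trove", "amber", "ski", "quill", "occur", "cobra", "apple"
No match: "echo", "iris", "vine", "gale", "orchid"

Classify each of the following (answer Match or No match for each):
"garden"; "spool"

No match, Match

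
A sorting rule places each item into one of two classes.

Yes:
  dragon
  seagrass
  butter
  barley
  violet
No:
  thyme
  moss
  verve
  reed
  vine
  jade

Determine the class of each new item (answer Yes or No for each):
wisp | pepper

The simplest hypothesis consistent with all the labels is: length ≥ 6.
wisp: No (length 4).
pepper: Yes (length 6).

No, Yes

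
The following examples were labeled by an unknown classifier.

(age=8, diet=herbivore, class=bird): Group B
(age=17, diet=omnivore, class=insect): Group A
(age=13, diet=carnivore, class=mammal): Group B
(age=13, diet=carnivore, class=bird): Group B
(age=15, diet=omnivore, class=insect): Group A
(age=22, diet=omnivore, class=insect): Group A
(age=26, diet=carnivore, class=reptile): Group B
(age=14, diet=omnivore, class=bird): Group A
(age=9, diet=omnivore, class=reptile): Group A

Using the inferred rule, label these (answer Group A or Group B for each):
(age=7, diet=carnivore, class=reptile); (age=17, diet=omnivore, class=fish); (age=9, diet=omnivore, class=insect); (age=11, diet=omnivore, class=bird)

Looking at the examples, the only property every 'Group A' case has and every 'Group B' case lacks is: diet is omnivore.

Group B, Group A, Group A, Group A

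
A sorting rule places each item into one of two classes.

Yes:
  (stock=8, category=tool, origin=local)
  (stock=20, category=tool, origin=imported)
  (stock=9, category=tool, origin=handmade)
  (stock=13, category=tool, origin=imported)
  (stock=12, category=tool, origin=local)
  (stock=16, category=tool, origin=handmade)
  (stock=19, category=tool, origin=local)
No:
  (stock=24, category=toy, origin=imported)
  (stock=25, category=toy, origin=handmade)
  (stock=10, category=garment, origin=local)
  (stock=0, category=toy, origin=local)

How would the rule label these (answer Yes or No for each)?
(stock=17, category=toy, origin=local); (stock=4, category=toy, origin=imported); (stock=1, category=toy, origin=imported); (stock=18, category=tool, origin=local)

No, No, No, Yes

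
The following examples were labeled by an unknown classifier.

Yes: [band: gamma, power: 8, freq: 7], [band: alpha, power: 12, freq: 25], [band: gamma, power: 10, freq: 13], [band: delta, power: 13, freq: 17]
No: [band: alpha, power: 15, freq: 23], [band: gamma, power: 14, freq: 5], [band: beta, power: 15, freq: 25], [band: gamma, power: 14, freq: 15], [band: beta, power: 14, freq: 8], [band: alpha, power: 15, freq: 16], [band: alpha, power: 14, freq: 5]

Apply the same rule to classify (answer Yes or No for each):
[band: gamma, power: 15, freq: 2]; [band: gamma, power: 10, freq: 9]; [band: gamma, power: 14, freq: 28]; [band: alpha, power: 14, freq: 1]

The pattern is that an item is 'Yes' exactly when: power ≤ 13.
[band: gamma, power: 15, freq: 2]: power = 15, does not fit → No.
[band: gamma, power: 10, freq: 9]: power = 10, checks out → Yes.
[band: gamma, power: 14, freq: 28]: power = 14, does not fit → No.
[band: alpha, power: 14, freq: 1]: power = 14, does not fit → No.

No, Yes, No, No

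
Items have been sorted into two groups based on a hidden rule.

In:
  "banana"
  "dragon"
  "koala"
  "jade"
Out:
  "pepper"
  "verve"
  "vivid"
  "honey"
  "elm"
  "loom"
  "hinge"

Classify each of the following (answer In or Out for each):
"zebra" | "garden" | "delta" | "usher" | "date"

In, In, In, Out, In

A rule that fits every label: contains 'a' — true of each 'In' example, false of each 'Out' one.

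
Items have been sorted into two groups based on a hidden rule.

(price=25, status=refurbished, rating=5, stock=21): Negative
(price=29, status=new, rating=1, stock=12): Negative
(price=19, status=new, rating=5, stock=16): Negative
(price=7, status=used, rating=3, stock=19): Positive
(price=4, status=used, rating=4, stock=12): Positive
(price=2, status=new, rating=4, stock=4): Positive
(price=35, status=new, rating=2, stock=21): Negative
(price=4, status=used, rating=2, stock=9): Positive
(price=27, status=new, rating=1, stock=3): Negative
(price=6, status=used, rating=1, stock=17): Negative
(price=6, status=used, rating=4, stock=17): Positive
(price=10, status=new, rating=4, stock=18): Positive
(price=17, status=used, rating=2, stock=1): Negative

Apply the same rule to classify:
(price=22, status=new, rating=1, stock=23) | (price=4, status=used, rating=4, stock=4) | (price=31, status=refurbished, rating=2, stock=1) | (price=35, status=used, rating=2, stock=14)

Negative, Positive, Negative, Negative

One predicate separates the groups cleanly: rating ≥ 2 AND price ≤ 10.
Negative: (price=22, status=new, rating=1, stock=23), since rating = 1, price = 22. Positive: (price=4, status=used, rating=4, stock=4), since rating = 4, price = 4. Negative: (price=31, status=refurbished, rating=2, stock=1), since rating = 2, price = 31. Negative: (price=35, status=used, rating=2, stock=14), since rating = 2, price = 35.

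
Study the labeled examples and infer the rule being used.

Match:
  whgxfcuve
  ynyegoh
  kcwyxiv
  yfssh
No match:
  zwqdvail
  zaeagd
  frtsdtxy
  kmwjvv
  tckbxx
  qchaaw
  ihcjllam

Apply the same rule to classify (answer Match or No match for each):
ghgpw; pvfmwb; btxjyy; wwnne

Match, No match, No match, Match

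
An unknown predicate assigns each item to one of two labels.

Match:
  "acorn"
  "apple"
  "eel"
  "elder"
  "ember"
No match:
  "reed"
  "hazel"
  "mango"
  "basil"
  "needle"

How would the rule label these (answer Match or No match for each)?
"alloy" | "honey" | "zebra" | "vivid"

Match, No match, No match, No match

A rule that fits every label: starts with a vowel — true of each 'Match' example, false of each 'No match' one.
"alloy": starts with 'a' — passes, so Match. "honey": starts with 'h' — doesn't qualify, so No match. "zebra": starts with 'z' — doesn't qualify, so No match. "vivid": starts with 'v' — doesn't qualify, so No match.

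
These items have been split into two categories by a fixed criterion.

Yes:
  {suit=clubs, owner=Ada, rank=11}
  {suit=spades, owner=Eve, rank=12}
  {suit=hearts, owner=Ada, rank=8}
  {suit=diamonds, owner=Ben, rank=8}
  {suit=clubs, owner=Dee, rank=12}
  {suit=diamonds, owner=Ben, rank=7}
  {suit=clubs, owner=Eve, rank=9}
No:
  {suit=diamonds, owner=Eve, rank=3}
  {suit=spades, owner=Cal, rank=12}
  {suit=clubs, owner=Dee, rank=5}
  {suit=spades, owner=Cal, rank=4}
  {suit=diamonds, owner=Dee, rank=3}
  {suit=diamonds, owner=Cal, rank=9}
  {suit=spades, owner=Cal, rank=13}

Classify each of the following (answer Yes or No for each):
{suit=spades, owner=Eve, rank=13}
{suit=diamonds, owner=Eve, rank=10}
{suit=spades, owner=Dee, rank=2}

One predicate separates the groups cleanly: owner is not Cal AND rank ≥ 7.
Yes: {suit=spades, owner=Eve, rank=13}, since owner is Eve, rank = 13.
Yes: {suit=diamonds, owner=Eve, rank=10}, since owner is Eve, rank = 10.
No: {suit=spades, owner=Dee, rank=2}, since owner is Dee, rank = 2.

Yes, Yes, No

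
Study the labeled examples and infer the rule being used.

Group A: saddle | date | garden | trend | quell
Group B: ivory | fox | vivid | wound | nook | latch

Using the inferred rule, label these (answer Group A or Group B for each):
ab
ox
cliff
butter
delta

Every 'Group A' example satisfies: contains 'e'. None of the 'Group B' examples do.
ab: no 'e', lacks this property → Group B. ox: no 'e', lacks this property → Group B. cliff: no 'e', lacks this property → Group B. butter: has 'e', satisfies this → Group A. delta: has 'e', satisfies this → Group A.

Group B, Group B, Group B, Group A, Group A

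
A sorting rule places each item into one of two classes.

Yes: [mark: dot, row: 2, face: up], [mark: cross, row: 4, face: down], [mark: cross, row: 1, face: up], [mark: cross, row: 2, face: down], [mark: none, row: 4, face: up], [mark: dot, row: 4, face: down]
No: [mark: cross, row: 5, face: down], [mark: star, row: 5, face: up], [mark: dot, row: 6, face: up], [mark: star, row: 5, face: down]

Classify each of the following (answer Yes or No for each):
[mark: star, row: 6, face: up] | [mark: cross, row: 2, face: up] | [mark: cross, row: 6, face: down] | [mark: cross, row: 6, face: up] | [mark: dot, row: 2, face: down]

No, Yes, No, No, Yes

One predicate separates the groups cleanly: row ≤ 4.
[mark: star, row: 6, face: up] → row = 6 → No.
[mark: cross, row: 2, face: up] → row = 2 → Yes.
[mark: cross, row: 6, face: down] → row = 6 → No.
[mark: cross, row: 6, face: up] → row = 6 → No.
[mark: dot, row: 2, face: down] → row = 2 → Yes.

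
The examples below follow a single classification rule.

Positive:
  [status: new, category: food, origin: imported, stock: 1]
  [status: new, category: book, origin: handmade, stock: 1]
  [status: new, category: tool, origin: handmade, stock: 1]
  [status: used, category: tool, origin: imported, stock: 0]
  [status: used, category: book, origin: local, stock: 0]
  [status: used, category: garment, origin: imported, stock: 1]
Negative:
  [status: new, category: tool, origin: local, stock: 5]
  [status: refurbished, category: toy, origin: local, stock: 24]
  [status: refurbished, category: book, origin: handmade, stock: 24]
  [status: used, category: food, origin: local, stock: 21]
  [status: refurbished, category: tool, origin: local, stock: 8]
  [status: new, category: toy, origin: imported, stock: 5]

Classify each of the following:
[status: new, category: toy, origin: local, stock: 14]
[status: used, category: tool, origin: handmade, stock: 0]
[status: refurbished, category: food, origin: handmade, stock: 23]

Negative, Positive, Negative

The pattern is that an item is 'Positive' exactly when: stock ≤ 1.
[status: new, category: toy, origin: local, stock: 14]: Negative (stock = 14). [status: used, category: tool, origin: handmade, stock: 0]: Positive (stock = 0). [status: refurbished, category: food, origin: handmade, stock: 23]: Negative (stock = 23).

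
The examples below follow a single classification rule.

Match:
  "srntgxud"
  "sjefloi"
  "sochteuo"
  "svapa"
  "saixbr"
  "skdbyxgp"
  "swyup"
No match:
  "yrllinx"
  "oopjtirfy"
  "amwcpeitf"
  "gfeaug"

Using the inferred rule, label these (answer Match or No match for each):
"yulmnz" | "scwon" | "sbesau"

No match, Match, Match

The simplest hypothesis consistent with all the labels is: contains 's'.
"yulmnz": no 's', does not satisfy this → No match.
"scwon": has 's', qualifies → Match.
"sbesau": has 's', qualifies → Match.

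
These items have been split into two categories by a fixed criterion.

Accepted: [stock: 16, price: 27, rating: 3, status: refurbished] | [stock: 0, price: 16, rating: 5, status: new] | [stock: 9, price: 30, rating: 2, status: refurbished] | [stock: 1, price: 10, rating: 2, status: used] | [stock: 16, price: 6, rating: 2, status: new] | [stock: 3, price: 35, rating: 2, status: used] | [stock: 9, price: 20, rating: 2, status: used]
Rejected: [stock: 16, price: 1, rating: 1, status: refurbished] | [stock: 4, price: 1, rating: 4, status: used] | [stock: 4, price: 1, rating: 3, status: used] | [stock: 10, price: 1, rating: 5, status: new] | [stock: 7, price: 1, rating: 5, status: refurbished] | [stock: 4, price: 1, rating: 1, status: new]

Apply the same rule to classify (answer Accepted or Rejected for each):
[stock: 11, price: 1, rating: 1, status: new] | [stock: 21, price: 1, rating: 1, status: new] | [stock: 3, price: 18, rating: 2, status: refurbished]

Rejected, Rejected, Accepted

The simplest hypothesis consistent with all the labels is: price ≥ 6.
[stock: 11, price: 1, rating: 1, status: new] → price = 1 → Rejected.
[stock: 21, price: 1, rating: 1, status: new] → price = 1 → Rejected.
[stock: 3, price: 18, rating: 2, status: refurbished] → price = 18 → Accepted.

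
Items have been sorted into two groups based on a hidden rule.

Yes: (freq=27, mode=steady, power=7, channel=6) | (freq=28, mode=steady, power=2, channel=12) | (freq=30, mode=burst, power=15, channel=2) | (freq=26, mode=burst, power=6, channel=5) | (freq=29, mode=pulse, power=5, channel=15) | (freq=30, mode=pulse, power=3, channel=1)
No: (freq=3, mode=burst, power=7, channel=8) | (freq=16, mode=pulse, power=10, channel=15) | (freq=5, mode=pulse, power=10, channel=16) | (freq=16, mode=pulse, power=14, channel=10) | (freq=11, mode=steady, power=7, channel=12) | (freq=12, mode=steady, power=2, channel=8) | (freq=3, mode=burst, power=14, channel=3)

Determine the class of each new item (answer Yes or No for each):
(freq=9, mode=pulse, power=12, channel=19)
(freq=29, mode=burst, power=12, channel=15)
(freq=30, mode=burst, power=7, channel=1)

'Yes' ⟺ freq ≥ 26.
(freq=9, mode=pulse, power=12, channel=19): freq = 9, lacks this property → No. (freq=29, mode=burst, power=12, channel=15): freq = 29, passes → Yes. (freq=30, mode=burst, power=7, channel=1): freq = 30, passes → Yes.

No, Yes, Yes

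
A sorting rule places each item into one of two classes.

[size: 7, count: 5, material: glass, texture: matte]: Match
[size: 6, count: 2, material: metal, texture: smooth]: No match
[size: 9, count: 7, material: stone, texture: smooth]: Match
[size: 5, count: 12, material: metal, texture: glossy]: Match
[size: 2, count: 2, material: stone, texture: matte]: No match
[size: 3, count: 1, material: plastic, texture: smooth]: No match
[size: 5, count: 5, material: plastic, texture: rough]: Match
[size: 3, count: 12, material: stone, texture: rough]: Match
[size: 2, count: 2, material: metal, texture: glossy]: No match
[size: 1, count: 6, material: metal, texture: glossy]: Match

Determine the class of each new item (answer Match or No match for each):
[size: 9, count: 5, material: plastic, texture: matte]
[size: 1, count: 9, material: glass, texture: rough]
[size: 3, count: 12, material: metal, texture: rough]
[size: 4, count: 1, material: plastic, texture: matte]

The pattern is that an item is 'Match' exactly when: count ≥ 5.
[size: 9, count: 5, material: plastic, texture: matte]: Match (count = 5). [size: 1, count: 9, material: glass, texture: rough]: Match (count = 9). [size: 3, count: 12, material: metal, texture: rough]: Match (count = 12). [size: 4, count: 1, material: plastic, texture: matte]: No match (count = 1).

Match, Match, Match, No match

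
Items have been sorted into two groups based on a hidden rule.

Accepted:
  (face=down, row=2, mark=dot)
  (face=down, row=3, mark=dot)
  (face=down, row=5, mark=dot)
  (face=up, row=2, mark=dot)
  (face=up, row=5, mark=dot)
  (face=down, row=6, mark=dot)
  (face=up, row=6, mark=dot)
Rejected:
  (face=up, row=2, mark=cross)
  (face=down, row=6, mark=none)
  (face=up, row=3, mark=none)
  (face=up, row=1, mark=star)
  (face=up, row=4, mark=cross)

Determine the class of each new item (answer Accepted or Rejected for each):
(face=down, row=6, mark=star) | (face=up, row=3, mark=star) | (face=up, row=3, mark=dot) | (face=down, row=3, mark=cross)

Rejected, Rejected, Accepted, Rejected

Checking candidate rules against both groups, what survives is: mark is dot.
(face=down, row=6, mark=star) → mark is star → Rejected.
(face=up, row=3, mark=star) → mark is star → Rejected.
(face=up, row=3, mark=dot) → mark is dot → Accepted.
(face=down, row=3, mark=cross) → mark is cross → Rejected.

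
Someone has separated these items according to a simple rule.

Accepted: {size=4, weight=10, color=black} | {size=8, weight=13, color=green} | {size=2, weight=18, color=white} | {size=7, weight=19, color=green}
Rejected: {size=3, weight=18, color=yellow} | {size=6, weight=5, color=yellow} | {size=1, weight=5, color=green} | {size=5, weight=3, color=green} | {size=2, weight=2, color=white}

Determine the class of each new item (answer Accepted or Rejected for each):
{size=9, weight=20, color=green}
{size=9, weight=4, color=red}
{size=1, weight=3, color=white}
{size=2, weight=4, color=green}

The common property of the 'Accepted' items is: size ≠ 3 AND weight ≥ 10. No 'Rejected' item has it.
{size=9, weight=20, color=green}: Accepted (size = 9, weight = 20). {size=9, weight=4, color=red}: Rejected (size = 9, weight = 4). {size=1, weight=3, color=white}: Rejected (size = 1, weight = 3). {size=2, weight=4, color=green}: Rejected (size = 2, weight = 4).

Accepted, Rejected, Rejected, Rejected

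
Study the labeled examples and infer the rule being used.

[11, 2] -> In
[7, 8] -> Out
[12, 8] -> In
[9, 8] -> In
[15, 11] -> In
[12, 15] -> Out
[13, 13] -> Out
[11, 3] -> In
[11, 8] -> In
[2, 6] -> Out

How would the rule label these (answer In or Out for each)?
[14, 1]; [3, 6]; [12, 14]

In, Out, Out

The distinguishing property — first > second — holds for all the 'In' cases and none of the 'Out' cases.
[14, 1] — 14 > 1, hence In. [3, 6] — 3 < 6, hence Out. [12, 14] — 12 < 14, hence Out.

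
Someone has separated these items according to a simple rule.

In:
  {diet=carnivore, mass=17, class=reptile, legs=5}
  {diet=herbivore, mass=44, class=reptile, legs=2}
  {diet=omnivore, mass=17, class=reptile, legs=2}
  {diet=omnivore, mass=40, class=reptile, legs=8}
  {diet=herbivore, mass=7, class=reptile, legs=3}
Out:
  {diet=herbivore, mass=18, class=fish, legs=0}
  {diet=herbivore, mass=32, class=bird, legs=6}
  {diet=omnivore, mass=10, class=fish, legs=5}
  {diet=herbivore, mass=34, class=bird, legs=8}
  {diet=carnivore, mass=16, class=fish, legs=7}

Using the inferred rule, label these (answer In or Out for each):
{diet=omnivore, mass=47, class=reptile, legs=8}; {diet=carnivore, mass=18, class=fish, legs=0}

In, Out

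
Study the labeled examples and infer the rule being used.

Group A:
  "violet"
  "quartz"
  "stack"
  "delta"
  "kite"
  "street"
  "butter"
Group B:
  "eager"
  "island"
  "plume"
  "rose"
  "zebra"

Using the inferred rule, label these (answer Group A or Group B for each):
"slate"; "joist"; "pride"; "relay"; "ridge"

One predicate separates the groups cleanly: contains 't'.
"slate" → has 't' → Group A. "joist" → has 't' → Group A. "pride" → no 't' → Group B. "relay" → no 't' → Group B. "ridge" → no 't' → Group B.

Group A, Group A, Group B, Group B, Group B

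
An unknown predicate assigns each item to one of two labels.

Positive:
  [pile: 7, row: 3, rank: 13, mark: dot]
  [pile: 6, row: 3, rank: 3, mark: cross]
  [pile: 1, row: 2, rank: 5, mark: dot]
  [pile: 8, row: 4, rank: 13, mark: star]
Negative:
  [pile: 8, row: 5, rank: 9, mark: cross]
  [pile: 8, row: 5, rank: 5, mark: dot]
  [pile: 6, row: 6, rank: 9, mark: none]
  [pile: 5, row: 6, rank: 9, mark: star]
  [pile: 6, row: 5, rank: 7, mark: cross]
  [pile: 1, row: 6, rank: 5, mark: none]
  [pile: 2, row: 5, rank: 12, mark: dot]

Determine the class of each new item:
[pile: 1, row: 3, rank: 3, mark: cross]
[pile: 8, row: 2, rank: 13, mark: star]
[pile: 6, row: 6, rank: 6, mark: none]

Positive, Positive, Negative

The simplest hypothesis consistent with all the labels is: row ≤ 4.
[pile: 1, row: 3, rank: 3, mark: cross] → row = 3 → Positive. [pile: 8, row: 2, rank: 13, mark: star] → row = 2 → Positive. [pile: 6, row: 6, rank: 6, mark: none] → row = 6 → Negative.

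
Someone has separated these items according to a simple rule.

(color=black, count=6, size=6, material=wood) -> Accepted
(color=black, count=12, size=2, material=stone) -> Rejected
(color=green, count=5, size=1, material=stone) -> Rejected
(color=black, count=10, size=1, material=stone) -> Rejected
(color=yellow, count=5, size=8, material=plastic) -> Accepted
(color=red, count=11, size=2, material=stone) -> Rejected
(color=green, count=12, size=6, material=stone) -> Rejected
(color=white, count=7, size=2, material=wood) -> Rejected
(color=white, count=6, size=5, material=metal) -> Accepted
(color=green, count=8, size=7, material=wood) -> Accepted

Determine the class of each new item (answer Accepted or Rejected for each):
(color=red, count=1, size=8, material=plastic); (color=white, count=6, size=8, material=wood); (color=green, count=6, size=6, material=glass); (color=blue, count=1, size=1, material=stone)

Accepted, Accepted, Accepted, Rejected

'Accepted' ⟺ count ≤ 8 AND size ≥ 5.
Accepted: (color=red, count=1, size=8, material=plastic), since count = 1, size = 8.
Accepted: (color=white, count=6, size=8, material=wood), since count = 6, size = 8.
Accepted: (color=green, count=6, size=6, material=glass), since count = 6, size = 6.
Rejected: (color=blue, count=1, size=1, material=stone), since count = 1, size = 1.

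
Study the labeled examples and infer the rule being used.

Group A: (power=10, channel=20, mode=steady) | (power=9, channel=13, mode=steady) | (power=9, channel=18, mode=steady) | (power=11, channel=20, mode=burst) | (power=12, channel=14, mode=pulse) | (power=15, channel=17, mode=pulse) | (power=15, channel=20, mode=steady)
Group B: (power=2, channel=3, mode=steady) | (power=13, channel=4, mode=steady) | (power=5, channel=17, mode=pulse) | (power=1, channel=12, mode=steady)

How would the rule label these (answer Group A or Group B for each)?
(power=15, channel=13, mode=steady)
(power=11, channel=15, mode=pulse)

Group A, Group A

The rule appears to be: channel ≥ 12 AND power ≥ 9.
(power=15, channel=13, mode=steady): channel = 13, power = 15, qualifies → Group A. (power=11, channel=15, mode=pulse): channel = 15, power = 11, qualifies → Group A.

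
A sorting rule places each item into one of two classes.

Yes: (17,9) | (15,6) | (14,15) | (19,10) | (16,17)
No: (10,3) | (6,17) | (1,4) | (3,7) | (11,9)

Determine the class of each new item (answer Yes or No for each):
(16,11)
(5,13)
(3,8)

The simplest hypothesis consistent with all the labels is: first ≥ 14.
(16,11): first 16, fits → Yes. (5,13): first 5, doesn't match → No. (3,8): first 3, doesn't match → No.

Yes, No, No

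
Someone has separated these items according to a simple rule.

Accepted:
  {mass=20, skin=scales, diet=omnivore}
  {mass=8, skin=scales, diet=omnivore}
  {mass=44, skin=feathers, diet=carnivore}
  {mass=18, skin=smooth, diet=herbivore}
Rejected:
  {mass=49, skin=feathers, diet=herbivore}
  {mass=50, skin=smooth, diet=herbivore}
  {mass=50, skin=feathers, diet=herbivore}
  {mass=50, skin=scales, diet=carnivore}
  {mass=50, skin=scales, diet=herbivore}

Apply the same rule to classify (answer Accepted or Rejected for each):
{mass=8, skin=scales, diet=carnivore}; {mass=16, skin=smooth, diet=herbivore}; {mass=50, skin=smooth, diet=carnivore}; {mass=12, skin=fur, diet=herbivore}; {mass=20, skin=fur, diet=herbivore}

Accepted, Accepted, Rejected, Accepted, Accepted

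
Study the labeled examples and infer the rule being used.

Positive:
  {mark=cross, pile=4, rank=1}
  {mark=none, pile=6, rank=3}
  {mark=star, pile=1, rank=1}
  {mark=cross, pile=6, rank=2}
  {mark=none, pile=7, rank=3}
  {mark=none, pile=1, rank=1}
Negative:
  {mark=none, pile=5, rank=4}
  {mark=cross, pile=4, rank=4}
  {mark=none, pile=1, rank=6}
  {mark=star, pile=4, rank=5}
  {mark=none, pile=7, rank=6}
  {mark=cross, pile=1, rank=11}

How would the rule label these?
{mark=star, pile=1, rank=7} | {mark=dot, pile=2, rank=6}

Negative, Negative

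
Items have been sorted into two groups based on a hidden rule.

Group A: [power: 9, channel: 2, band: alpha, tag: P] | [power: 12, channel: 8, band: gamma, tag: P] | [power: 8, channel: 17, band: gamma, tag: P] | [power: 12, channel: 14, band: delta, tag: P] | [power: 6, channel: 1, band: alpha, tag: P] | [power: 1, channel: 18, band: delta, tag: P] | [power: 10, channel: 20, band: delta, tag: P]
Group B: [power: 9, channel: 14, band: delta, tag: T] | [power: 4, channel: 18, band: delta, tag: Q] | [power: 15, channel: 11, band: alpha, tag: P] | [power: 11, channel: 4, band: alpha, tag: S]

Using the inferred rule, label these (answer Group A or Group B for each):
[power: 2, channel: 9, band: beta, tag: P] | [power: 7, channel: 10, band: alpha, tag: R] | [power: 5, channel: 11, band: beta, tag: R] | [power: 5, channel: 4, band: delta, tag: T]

The simplest hypothesis consistent with all the labels is: tag is P AND power ≤ 12.
[power: 2, channel: 9, band: beta, tag: P]: tag is P, power = 2, checks out → Group A.
[power: 7, channel: 10, band: alpha, tag: R]: tag is R, power = 7, fails this test → Group B.
[power: 5, channel: 11, band: beta, tag: R]: tag is R, power = 5, fails this test → Group B.
[power: 5, channel: 4, band: delta, tag: T]: tag is T, power = 5, fails this test → Group B.

Group A, Group B, Group B, Group B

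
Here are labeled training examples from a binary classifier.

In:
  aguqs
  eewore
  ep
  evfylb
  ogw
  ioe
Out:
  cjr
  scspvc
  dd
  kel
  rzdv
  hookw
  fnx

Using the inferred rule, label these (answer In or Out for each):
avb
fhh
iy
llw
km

The rule appears to be: starts with a vowel.
avb: In (starts with 'a'). fhh: Out (starts with 'f'). iy: In (starts with 'i'). llw: Out (starts with 'l'). km: Out (starts with 'k').

In, Out, In, Out, Out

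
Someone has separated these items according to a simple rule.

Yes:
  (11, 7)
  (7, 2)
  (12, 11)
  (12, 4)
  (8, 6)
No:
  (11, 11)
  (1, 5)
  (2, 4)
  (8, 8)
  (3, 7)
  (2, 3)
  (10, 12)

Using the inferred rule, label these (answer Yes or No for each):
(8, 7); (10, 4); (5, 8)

The classifier is using: first > second.
(8, 7): Yes (8 > 7). (10, 4): Yes (10 > 4). (5, 8): No (5 < 8).

Yes, Yes, No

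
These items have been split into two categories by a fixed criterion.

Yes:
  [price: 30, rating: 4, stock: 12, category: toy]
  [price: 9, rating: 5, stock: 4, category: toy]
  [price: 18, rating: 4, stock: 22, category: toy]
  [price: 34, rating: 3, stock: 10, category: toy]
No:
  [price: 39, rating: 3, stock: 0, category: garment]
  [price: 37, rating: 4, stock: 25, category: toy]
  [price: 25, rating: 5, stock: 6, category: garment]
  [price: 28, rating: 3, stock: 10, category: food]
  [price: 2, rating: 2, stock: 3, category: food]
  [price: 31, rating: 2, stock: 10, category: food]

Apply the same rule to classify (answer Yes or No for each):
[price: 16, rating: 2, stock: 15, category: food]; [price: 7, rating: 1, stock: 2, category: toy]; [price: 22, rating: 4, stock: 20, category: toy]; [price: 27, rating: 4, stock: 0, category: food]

A rule that fits every label: category is toy AND price ≤ 34 — true of each 'Yes' example, false of each 'No' one.

No, Yes, Yes, No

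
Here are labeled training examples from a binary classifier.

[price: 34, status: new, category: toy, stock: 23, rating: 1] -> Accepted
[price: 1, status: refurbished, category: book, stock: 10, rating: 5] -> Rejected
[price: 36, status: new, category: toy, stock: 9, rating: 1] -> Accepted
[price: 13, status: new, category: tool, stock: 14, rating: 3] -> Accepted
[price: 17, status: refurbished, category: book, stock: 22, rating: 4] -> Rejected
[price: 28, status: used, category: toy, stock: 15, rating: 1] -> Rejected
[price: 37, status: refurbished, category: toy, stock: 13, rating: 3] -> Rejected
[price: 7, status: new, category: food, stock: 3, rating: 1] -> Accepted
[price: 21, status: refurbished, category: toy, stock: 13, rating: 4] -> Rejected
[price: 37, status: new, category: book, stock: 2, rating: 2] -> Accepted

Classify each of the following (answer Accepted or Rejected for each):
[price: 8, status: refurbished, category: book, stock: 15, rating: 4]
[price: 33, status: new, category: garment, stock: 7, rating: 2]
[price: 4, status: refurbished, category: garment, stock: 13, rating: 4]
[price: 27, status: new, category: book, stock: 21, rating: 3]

The rule appears to be: status is new.
[price: 8, status: refurbished, category: book, stock: 15, rating: 4]: status is refurbished, doesn't match → Rejected.
[price: 33, status: new, category: garment, stock: 7, rating: 2]: status is new, has this property → Accepted.
[price: 4, status: refurbished, category: garment, stock: 13, rating: 4]: status is refurbished, doesn't match → Rejected.
[price: 27, status: new, category: book, stock: 21, rating: 3]: status is new, has this property → Accepted.

Rejected, Accepted, Rejected, Accepted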